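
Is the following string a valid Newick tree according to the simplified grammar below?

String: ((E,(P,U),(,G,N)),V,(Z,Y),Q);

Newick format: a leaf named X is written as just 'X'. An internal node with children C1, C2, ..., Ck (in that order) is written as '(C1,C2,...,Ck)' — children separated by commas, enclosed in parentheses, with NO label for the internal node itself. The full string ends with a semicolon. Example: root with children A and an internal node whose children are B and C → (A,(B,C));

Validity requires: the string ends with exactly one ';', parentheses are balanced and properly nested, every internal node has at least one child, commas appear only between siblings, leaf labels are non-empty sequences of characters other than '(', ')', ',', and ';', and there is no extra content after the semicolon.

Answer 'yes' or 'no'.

Answer: no

Derivation:
Input: ((E,(P,U),(,G,N)),V,(Z,Y),Q);
Paren balance: 5 '(' vs 5 ')' OK
Ends with single ';': True
Full parse: FAILS (empty leaf label at pos 11)
Valid: False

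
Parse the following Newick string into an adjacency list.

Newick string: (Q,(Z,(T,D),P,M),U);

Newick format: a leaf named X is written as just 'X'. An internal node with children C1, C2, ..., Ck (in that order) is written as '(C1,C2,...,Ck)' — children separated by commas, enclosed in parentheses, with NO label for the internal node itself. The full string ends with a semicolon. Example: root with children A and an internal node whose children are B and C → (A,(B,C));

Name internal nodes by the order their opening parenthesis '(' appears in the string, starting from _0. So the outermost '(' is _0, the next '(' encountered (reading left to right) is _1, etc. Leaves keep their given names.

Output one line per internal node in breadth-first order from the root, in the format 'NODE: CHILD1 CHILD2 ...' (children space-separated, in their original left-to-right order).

Answer: _0: Q _1 U
_1: Z _2 P M
_2: T D

Derivation:
Input: (Q,(Z,(T,D),P,M),U);
Scanning left-to-right, naming '(' by encounter order:
  pos 0: '(' -> open internal node _0 (depth 1)
  pos 3: '(' -> open internal node _1 (depth 2)
  pos 6: '(' -> open internal node _2 (depth 3)
  pos 10: ')' -> close internal node _2 (now at depth 2)
  pos 15: ')' -> close internal node _1 (now at depth 1)
  pos 18: ')' -> close internal node _0 (now at depth 0)
Total internal nodes: 3
BFS adjacency from root:
  _0: Q _1 U
  _1: Z _2 P M
  _2: T D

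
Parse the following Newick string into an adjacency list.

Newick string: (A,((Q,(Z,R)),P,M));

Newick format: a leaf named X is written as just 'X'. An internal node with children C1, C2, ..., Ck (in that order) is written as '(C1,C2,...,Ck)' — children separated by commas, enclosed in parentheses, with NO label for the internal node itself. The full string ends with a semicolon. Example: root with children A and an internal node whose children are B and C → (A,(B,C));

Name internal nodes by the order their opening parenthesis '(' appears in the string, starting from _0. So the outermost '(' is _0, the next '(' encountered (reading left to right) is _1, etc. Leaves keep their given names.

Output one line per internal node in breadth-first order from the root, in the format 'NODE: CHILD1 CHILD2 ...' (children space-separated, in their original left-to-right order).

Input: (A,((Q,(Z,R)),P,M));
Scanning left-to-right, naming '(' by encounter order:
  pos 0: '(' -> open internal node _0 (depth 1)
  pos 3: '(' -> open internal node _1 (depth 2)
  pos 4: '(' -> open internal node _2 (depth 3)
  pos 7: '(' -> open internal node _3 (depth 4)
  pos 11: ')' -> close internal node _3 (now at depth 3)
  pos 12: ')' -> close internal node _2 (now at depth 2)
  pos 17: ')' -> close internal node _1 (now at depth 1)
  pos 18: ')' -> close internal node _0 (now at depth 0)
Total internal nodes: 4
BFS adjacency from root:
  _0: A _1
  _1: _2 P M
  _2: Q _3
  _3: Z R

Answer: _0: A _1
_1: _2 P M
_2: Q _3
_3: Z R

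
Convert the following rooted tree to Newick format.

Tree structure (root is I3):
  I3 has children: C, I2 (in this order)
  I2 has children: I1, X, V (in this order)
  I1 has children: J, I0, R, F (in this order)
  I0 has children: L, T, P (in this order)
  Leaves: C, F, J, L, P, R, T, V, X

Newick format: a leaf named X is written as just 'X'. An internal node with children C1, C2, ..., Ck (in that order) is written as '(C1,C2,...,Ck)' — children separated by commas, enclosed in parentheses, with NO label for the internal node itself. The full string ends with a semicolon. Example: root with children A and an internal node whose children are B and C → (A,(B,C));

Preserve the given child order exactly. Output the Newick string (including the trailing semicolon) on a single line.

Answer: (C,((J,(L,T,P),R,F),X,V));

Derivation:
internal I3 with children ['C', 'I2']
  leaf 'C' → 'C'
  internal I2 with children ['I1', 'X', 'V']
    internal I1 with children ['J', 'I0', 'R', 'F']
      leaf 'J' → 'J'
      internal I0 with children ['L', 'T', 'P']
        leaf 'L' → 'L'
        leaf 'T' → 'T'
        leaf 'P' → 'P'
      → '(L,T,P)'
      leaf 'R' → 'R'
      leaf 'F' → 'F'
    → '(J,(L,T,P),R,F)'
    leaf 'X' → 'X'
    leaf 'V' → 'V'
  → '((J,(L,T,P),R,F),X,V)'
→ '(C,((J,(L,T,P),R,F),X,V))'
Final: (C,((J,(L,T,P),R,F),X,V));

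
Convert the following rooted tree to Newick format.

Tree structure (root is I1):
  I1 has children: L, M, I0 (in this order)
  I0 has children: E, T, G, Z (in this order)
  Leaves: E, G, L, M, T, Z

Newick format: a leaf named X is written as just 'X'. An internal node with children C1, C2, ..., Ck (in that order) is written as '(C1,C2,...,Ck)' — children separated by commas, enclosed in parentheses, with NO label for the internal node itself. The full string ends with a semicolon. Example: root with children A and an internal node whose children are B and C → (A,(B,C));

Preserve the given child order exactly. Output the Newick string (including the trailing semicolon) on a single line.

internal I1 with children ['L', 'M', 'I0']
  leaf 'L' → 'L'
  leaf 'M' → 'M'
  internal I0 with children ['E', 'T', 'G', 'Z']
    leaf 'E' → 'E'
    leaf 'T' → 'T'
    leaf 'G' → 'G'
    leaf 'Z' → 'Z'
  → '(E,T,G,Z)'
→ '(L,M,(E,T,G,Z))'
Final: (L,M,(E,T,G,Z));

Answer: (L,M,(E,T,G,Z));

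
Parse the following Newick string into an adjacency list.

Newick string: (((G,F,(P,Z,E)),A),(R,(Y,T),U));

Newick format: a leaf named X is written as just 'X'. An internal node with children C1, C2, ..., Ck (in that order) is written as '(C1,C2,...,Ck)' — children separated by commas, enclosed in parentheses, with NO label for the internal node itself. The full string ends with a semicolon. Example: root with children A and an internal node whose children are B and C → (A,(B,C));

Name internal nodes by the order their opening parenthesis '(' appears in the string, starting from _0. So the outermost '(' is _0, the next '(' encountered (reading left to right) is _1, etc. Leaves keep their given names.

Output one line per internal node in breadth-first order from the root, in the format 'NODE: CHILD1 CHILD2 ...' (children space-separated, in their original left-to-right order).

Answer: _0: _1 _4
_1: _2 A
_4: R _5 U
_2: G F _3
_5: Y T
_3: P Z E

Derivation:
Input: (((G,F,(P,Z,E)),A),(R,(Y,T),U));
Scanning left-to-right, naming '(' by encounter order:
  pos 0: '(' -> open internal node _0 (depth 1)
  pos 1: '(' -> open internal node _1 (depth 2)
  pos 2: '(' -> open internal node _2 (depth 3)
  pos 7: '(' -> open internal node _3 (depth 4)
  pos 13: ')' -> close internal node _3 (now at depth 3)
  pos 14: ')' -> close internal node _2 (now at depth 2)
  pos 17: ')' -> close internal node _1 (now at depth 1)
  pos 19: '(' -> open internal node _4 (depth 2)
  pos 22: '(' -> open internal node _5 (depth 3)
  pos 26: ')' -> close internal node _5 (now at depth 2)
  pos 29: ')' -> close internal node _4 (now at depth 1)
  pos 30: ')' -> close internal node _0 (now at depth 0)
Total internal nodes: 6
BFS adjacency from root:
  _0: _1 _4
  _1: _2 A
  _4: R _5 U
  _2: G F _3
  _5: Y T
  _3: P Z E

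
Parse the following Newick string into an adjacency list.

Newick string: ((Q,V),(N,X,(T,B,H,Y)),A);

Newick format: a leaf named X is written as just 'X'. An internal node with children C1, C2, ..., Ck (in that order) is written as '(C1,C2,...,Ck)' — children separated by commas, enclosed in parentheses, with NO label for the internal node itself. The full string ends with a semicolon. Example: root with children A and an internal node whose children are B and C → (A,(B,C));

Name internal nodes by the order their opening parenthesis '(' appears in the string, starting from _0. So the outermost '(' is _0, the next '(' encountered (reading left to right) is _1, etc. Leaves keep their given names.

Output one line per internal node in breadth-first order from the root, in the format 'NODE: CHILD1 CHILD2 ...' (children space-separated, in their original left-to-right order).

Answer: _0: _1 _2 A
_1: Q V
_2: N X _3
_3: T B H Y

Derivation:
Input: ((Q,V),(N,X,(T,B,H,Y)),A);
Scanning left-to-right, naming '(' by encounter order:
  pos 0: '(' -> open internal node _0 (depth 1)
  pos 1: '(' -> open internal node _1 (depth 2)
  pos 5: ')' -> close internal node _1 (now at depth 1)
  pos 7: '(' -> open internal node _2 (depth 2)
  pos 12: '(' -> open internal node _3 (depth 3)
  pos 20: ')' -> close internal node _3 (now at depth 2)
  pos 21: ')' -> close internal node _2 (now at depth 1)
  pos 24: ')' -> close internal node _0 (now at depth 0)
Total internal nodes: 4
BFS adjacency from root:
  _0: _1 _2 A
  _1: Q V
  _2: N X _3
  _3: T B H Y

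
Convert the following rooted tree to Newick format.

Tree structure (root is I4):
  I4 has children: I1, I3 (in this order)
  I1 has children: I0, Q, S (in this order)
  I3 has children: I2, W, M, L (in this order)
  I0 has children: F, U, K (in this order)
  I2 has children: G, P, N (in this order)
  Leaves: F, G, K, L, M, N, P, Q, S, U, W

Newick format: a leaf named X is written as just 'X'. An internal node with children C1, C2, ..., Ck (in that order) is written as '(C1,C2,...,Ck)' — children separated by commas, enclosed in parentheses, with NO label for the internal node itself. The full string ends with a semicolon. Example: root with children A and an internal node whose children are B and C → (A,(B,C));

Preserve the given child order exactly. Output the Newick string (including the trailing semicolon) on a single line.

Answer: (((F,U,K),Q,S),((G,P,N),W,M,L));

Derivation:
internal I4 with children ['I1', 'I3']
  internal I1 with children ['I0', 'Q', 'S']
    internal I0 with children ['F', 'U', 'K']
      leaf 'F' → 'F'
      leaf 'U' → 'U'
      leaf 'K' → 'K'
    → '(F,U,K)'
    leaf 'Q' → 'Q'
    leaf 'S' → 'S'
  → '((F,U,K),Q,S)'
  internal I3 with children ['I2', 'W', 'M', 'L']
    internal I2 with children ['G', 'P', 'N']
      leaf 'G' → 'G'
      leaf 'P' → 'P'
      leaf 'N' → 'N'
    → '(G,P,N)'
    leaf 'W' → 'W'
    leaf 'M' → 'M'
    leaf 'L' → 'L'
  → '((G,P,N),W,M,L)'
→ '(((F,U,K),Q,S),((G,P,N),W,M,L))'
Final: (((F,U,K),Q,S),((G,P,N),W,M,L));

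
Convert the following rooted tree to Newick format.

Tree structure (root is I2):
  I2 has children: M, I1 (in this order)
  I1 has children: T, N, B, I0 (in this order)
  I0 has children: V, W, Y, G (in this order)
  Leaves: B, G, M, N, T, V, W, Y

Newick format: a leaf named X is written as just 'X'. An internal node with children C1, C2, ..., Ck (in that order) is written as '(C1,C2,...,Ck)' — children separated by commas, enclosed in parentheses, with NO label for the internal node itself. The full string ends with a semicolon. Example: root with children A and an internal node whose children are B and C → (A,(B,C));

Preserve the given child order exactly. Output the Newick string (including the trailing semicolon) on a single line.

Answer: (M,(T,N,B,(V,W,Y,G)));

Derivation:
internal I2 with children ['M', 'I1']
  leaf 'M' → 'M'
  internal I1 with children ['T', 'N', 'B', 'I0']
    leaf 'T' → 'T'
    leaf 'N' → 'N'
    leaf 'B' → 'B'
    internal I0 with children ['V', 'W', 'Y', 'G']
      leaf 'V' → 'V'
      leaf 'W' → 'W'
      leaf 'Y' → 'Y'
      leaf 'G' → 'G'
    → '(V,W,Y,G)'
  → '(T,N,B,(V,W,Y,G))'
→ '(M,(T,N,B,(V,W,Y,G)))'
Final: (M,(T,N,B,(V,W,Y,G)));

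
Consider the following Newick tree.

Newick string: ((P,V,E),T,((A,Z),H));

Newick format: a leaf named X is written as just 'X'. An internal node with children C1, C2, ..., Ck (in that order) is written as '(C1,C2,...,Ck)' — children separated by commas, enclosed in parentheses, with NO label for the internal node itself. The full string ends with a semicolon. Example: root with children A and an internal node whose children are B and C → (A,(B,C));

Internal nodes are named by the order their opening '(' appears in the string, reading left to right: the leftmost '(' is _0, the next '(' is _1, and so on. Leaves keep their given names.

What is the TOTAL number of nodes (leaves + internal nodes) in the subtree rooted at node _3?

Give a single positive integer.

Newick: ((P,V,E),T,((A,Z),H));
Locate _3: it is the '(' at position 12 (the 4th '(' reading left to right).
Query: subtree rooted at _3
_3: subtree_size = 1 + 2
  A: subtree_size = 1 + 0
  Z: subtree_size = 1 + 0
Total subtree size of _3: 3

Answer: 3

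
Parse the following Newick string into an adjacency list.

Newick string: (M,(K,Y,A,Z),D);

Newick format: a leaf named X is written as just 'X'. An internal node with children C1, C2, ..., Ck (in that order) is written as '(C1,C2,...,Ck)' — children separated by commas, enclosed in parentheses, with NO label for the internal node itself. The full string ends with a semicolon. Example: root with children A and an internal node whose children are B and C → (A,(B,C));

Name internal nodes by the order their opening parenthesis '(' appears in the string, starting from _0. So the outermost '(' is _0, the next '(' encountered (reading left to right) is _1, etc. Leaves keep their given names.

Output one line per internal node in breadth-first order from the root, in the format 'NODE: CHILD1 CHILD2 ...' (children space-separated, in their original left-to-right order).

Answer: _0: M _1 D
_1: K Y A Z

Derivation:
Input: (M,(K,Y,A,Z),D);
Scanning left-to-right, naming '(' by encounter order:
  pos 0: '(' -> open internal node _0 (depth 1)
  pos 3: '(' -> open internal node _1 (depth 2)
  pos 11: ')' -> close internal node _1 (now at depth 1)
  pos 14: ')' -> close internal node _0 (now at depth 0)
Total internal nodes: 2
BFS adjacency from root:
  _0: M _1 D
  _1: K Y A Z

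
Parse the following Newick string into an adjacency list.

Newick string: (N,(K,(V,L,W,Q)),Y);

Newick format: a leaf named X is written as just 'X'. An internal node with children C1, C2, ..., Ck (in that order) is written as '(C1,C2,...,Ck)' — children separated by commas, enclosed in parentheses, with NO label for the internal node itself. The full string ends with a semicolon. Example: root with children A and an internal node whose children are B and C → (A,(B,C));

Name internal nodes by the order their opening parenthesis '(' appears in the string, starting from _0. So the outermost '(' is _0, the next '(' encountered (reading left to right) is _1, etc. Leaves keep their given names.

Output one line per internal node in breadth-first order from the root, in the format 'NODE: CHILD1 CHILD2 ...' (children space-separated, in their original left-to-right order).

Answer: _0: N _1 Y
_1: K _2
_2: V L W Q

Derivation:
Input: (N,(K,(V,L,W,Q)),Y);
Scanning left-to-right, naming '(' by encounter order:
  pos 0: '(' -> open internal node _0 (depth 1)
  pos 3: '(' -> open internal node _1 (depth 2)
  pos 6: '(' -> open internal node _2 (depth 3)
  pos 14: ')' -> close internal node _2 (now at depth 2)
  pos 15: ')' -> close internal node _1 (now at depth 1)
  pos 18: ')' -> close internal node _0 (now at depth 0)
Total internal nodes: 3
BFS adjacency from root:
  _0: N _1 Y
  _1: K _2
  _2: V L W Q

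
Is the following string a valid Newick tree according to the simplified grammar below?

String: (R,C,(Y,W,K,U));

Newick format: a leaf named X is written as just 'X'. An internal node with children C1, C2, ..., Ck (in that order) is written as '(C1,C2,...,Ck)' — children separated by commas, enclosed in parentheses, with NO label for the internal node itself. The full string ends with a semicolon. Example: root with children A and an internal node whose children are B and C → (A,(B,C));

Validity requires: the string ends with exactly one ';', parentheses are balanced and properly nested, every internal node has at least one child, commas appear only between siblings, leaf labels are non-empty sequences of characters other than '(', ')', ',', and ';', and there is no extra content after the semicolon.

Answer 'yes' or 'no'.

Input: (R,C,(Y,W,K,U));
Paren balance: 2 '(' vs 2 ')' OK
Ends with single ';': True
Full parse: OK
Valid: True

Answer: yes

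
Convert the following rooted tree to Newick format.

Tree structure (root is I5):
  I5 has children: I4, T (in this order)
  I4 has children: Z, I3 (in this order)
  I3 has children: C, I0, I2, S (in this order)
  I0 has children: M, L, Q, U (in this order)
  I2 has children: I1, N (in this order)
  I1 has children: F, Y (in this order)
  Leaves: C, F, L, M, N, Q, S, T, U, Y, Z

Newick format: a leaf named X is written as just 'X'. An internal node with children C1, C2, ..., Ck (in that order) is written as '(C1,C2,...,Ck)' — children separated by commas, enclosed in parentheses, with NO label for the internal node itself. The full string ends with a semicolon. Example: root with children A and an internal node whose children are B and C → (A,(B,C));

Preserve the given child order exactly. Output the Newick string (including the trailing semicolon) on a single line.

internal I5 with children ['I4', 'T']
  internal I4 with children ['Z', 'I3']
    leaf 'Z' → 'Z'
    internal I3 with children ['C', 'I0', 'I2', 'S']
      leaf 'C' → 'C'
      internal I0 with children ['M', 'L', 'Q', 'U']
        leaf 'M' → 'M'
        leaf 'L' → 'L'
        leaf 'Q' → 'Q'
        leaf 'U' → 'U'
      → '(M,L,Q,U)'
      internal I2 with children ['I1', 'N']
        internal I1 with children ['F', 'Y']
          leaf 'F' → 'F'
          leaf 'Y' → 'Y'
        → '(F,Y)'
        leaf 'N' → 'N'
      → '((F,Y),N)'
      leaf 'S' → 'S'
    → '(C,(M,L,Q,U),((F,Y),N),S)'
  → '(Z,(C,(M,L,Q,U),((F,Y),N),S))'
  leaf 'T' → 'T'
→ '((Z,(C,(M,L,Q,U),((F,Y),N),S)),T)'
Final: ((Z,(C,(M,L,Q,U),((F,Y),N),S)),T);

Answer: ((Z,(C,(M,L,Q,U),((F,Y),N),S)),T);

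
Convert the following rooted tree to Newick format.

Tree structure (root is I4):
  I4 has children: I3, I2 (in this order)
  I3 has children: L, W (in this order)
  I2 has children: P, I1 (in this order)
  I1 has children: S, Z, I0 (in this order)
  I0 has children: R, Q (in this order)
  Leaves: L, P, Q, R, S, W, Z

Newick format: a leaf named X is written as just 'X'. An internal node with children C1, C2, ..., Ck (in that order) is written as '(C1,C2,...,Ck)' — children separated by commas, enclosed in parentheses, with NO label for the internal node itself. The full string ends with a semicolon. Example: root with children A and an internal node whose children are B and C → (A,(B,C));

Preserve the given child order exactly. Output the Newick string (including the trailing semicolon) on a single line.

Answer: ((L,W),(P,(S,Z,(R,Q))));

Derivation:
internal I4 with children ['I3', 'I2']
  internal I3 with children ['L', 'W']
    leaf 'L' → 'L'
    leaf 'W' → 'W'
  → '(L,W)'
  internal I2 with children ['P', 'I1']
    leaf 'P' → 'P'
    internal I1 with children ['S', 'Z', 'I0']
      leaf 'S' → 'S'
      leaf 'Z' → 'Z'
      internal I0 with children ['R', 'Q']
        leaf 'R' → 'R'
        leaf 'Q' → 'Q'
      → '(R,Q)'
    → '(S,Z,(R,Q))'
  → '(P,(S,Z,(R,Q)))'
→ '((L,W),(P,(S,Z,(R,Q))))'
Final: ((L,W),(P,(S,Z,(R,Q))));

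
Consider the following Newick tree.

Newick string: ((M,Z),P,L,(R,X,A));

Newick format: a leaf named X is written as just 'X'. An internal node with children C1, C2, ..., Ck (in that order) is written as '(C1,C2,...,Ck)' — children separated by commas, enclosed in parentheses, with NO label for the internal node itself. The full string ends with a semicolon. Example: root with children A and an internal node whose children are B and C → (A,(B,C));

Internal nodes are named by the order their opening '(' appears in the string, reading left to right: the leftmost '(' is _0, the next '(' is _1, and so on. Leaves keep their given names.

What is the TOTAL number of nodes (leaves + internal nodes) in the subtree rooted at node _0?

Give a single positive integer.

Newick: ((M,Z),P,L,(R,X,A));
Locate _0: it is the '(' at position 0 (the 1st '(' reading left to right).
Query: subtree rooted at _0
_0: subtree_size = 1 + 9
  _1: subtree_size = 1 + 2
    M: subtree_size = 1 + 0
    Z: subtree_size = 1 + 0
  P: subtree_size = 1 + 0
  L: subtree_size = 1 + 0
  _2: subtree_size = 1 + 3
    R: subtree_size = 1 + 0
    X: subtree_size = 1 + 0
    A: subtree_size = 1 + 0
Total subtree size of _0: 10

Answer: 10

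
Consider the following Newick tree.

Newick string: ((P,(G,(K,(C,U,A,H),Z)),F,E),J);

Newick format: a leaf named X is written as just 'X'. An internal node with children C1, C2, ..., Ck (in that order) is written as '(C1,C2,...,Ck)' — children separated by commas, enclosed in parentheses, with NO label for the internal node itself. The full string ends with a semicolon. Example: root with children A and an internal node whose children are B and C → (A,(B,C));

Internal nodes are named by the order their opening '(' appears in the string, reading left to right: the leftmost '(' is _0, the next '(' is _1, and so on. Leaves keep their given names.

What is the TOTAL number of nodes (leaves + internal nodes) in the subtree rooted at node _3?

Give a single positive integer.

Newick: ((P,(G,(K,(C,U,A,H),Z)),F,E),J);
Locate _3: it is the '(' at position 7 (the 4th '(' reading left to right).
Query: subtree rooted at _3
_3: subtree_size = 1 + 7
  K: subtree_size = 1 + 0
  _4: subtree_size = 1 + 4
    C: subtree_size = 1 + 0
    U: subtree_size = 1 + 0
    A: subtree_size = 1 + 0
    H: subtree_size = 1 + 0
  Z: subtree_size = 1 + 0
Total subtree size of _3: 8

Answer: 8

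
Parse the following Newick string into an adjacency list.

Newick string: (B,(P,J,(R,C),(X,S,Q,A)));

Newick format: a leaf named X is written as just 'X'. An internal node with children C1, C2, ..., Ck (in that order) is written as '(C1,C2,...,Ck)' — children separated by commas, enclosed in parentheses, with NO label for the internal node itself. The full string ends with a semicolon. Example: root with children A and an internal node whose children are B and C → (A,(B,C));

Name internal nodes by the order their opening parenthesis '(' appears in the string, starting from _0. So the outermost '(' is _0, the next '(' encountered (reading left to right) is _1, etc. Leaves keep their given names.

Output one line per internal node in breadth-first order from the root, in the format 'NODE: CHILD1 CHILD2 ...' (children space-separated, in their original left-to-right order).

Input: (B,(P,J,(R,C),(X,S,Q,A)));
Scanning left-to-right, naming '(' by encounter order:
  pos 0: '(' -> open internal node _0 (depth 1)
  pos 3: '(' -> open internal node _1 (depth 2)
  pos 8: '(' -> open internal node _2 (depth 3)
  pos 12: ')' -> close internal node _2 (now at depth 2)
  pos 14: '(' -> open internal node _3 (depth 3)
  pos 22: ')' -> close internal node _3 (now at depth 2)
  pos 23: ')' -> close internal node _1 (now at depth 1)
  pos 24: ')' -> close internal node _0 (now at depth 0)
Total internal nodes: 4
BFS adjacency from root:
  _0: B _1
  _1: P J _2 _3
  _2: R C
  _3: X S Q A

Answer: _0: B _1
_1: P J _2 _3
_2: R C
_3: X S Q A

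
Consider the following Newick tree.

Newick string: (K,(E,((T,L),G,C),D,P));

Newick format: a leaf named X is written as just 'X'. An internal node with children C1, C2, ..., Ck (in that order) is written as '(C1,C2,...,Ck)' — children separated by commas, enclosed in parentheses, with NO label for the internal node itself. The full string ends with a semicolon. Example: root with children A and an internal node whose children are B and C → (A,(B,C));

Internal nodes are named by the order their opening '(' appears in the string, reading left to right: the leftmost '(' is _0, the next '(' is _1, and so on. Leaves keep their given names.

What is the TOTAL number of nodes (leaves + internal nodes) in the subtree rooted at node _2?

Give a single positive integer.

Answer: 6

Derivation:
Newick: (K,(E,((T,L),G,C),D,P));
Locate _2: it is the '(' at position 6 (the 3rd '(' reading left to right).
Query: subtree rooted at _2
_2: subtree_size = 1 + 5
  _3: subtree_size = 1 + 2
    T: subtree_size = 1 + 0
    L: subtree_size = 1 + 0
  G: subtree_size = 1 + 0
  C: subtree_size = 1 + 0
Total subtree size of _2: 6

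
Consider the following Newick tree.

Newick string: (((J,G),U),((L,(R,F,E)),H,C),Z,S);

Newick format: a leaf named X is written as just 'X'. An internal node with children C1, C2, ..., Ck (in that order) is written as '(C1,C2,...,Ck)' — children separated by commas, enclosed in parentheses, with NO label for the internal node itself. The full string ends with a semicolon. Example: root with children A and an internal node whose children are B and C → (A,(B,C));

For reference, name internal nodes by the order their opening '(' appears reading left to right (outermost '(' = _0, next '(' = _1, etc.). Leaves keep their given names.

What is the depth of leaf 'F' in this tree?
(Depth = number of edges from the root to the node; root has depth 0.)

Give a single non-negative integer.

Newick: (((J,G),U),((L,(R,F,E)),H,C),Z,S);
Naming internals by '(' encounter order: outermost '(' = _0, next = _1, ...
Query node: F
Path from root: _0 -> _3 -> _4 -> _5 -> F
Depth of F: 4 (number of edges from root)

Answer: 4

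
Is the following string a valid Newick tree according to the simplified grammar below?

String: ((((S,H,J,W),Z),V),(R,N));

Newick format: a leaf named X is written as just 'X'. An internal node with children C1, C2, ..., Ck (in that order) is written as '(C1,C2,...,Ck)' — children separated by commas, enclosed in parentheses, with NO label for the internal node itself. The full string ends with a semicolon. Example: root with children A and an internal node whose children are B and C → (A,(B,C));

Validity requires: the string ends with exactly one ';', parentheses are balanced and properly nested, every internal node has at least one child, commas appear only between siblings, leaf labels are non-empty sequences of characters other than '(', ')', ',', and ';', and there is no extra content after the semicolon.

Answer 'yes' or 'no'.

Input: ((((S,H,J,W),Z),V),(R,N));
Paren balance: 5 '(' vs 5 ')' OK
Ends with single ';': True
Full parse: OK
Valid: True

Answer: yes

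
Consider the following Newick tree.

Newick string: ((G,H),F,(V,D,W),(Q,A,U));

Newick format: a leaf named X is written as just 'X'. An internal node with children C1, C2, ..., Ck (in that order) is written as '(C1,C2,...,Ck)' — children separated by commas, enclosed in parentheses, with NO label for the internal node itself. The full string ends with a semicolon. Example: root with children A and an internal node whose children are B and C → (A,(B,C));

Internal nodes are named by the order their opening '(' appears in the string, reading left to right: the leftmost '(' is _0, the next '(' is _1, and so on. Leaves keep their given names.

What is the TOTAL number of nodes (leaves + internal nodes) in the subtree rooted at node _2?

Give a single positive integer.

Answer: 4

Derivation:
Newick: ((G,H),F,(V,D,W),(Q,A,U));
Locate _2: it is the '(' at position 9 (the 3rd '(' reading left to right).
Query: subtree rooted at _2
_2: subtree_size = 1 + 3
  V: subtree_size = 1 + 0
  D: subtree_size = 1 + 0
  W: subtree_size = 1 + 0
Total subtree size of _2: 4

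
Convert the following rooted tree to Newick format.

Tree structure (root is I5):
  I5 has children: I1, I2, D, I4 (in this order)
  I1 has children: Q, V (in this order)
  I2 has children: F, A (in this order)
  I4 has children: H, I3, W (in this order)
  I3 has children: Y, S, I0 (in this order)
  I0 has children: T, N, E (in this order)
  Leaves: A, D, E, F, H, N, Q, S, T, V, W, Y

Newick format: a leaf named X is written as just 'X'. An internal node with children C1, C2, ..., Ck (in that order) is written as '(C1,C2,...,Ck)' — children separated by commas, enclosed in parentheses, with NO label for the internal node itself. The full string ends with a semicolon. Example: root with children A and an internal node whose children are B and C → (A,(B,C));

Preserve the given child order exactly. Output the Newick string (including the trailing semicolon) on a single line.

Answer: ((Q,V),(F,A),D,(H,(Y,S,(T,N,E)),W));

Derivation:
internal I5 with children ['I1', 'I2', 'D', 'I4']
  internal I1 with children ['Q', 'V']
    leaf 'Q' → 'Q'
    leaf 'V' → 'V'
  → '(Q,V)'
  internal I2 with children ['F', 'A']
    leaf 'F' → 'F'
    leaf 'A' → 'A'
  → '(F,A)'
  leaf 'D' → 'D'
  internal I4 with children ['H', 'I3', 'W']
    leaf 'H' → 'H'
    internal I3 with children ['Y', 'S', 'I0']
      leaf 'Y' → 'Y'
      leaf 'S' → 'S'
      internal I0 with children ['T', 'N', 'E']
        leaf 'T' → 'T'
        leaf 'N' → 'N'
        leaf 'E' → 'E'
      → '(T,N,E)'
    → '(Y,S,(T,N,E))'
    leaf 'W' → 'W'
  → '(H,(Y,S,(T,N,E)),W)'
→ '((Q,V),(F,A),D,(H,(Y,S,(T,N,E)),W))'
Final: ((Q,V),(F,A),D,(H,(Y,S,(T,N,E)),W));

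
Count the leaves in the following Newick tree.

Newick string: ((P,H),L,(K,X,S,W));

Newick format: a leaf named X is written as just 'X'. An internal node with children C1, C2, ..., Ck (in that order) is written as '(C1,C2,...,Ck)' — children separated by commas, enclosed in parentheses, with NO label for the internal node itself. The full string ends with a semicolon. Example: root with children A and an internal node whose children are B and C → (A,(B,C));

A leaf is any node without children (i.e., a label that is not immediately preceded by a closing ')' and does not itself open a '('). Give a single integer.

Answer: 7

Derivation:
Newick: ((P,H),L,(K,X,S,W));
Scan left-to-right; a leaf is any maximal label run not followed by '(':
  pos 2: leaf 'P' → count = 1
  pos 4: leaf 'H' → count = 2
  pos 7: leaf 'L' → count = 3
  pos 10: leaf 'K' → count = 4
  pos 12: leaf 'X' → count = 5
  pos 14: leaf 'S' → count = 6
  pos 16: leaf 'W' → count = 7
Total leaves: 7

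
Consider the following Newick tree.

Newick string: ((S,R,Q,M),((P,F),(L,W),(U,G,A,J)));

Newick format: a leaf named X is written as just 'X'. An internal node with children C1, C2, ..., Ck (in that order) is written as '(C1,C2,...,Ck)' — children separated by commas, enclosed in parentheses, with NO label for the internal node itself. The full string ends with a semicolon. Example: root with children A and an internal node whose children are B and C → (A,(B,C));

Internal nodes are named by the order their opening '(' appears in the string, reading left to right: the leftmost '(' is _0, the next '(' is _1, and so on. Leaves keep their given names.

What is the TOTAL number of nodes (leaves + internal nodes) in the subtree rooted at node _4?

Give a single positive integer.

Answer: 3

Derivation:
Newick: ((S,R,Q,M),((P,F),(L,W),(U,G,A,J)));
Locate _4: it is the '(' at position 18 (the 5th '(' reading left to right).
Query: subtree rooted at _4
_4: subtree_size = 1 + 2
  L: subtree_size = 1 + 0
  W: subtree_size = 1 + 0
Total subtree size of _4: 3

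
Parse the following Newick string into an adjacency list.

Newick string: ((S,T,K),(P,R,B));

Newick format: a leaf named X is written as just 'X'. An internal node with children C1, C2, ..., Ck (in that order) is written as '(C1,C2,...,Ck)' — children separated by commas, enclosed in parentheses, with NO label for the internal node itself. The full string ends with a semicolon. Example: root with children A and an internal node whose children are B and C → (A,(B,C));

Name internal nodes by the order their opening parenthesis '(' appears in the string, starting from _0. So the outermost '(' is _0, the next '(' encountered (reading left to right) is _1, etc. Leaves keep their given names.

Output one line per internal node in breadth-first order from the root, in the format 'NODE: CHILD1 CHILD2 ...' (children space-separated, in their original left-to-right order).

Answer: _0: _1 _2
_1: S T K
_2: P R B

Derivation:
Input: ((S,T,K),(P,R,B));
Scanning left-to-right, naming '(' by encounter order:
  pos 0: '(' -> open internal node _0 (depth 1)
  pos 1: '(' -> open internal node _1 (depth 2)
  pos 7: ')' -> close internal node _1 (now at depth 1)
  pos 9: '(' -> open internal node _2 (depth 2)
  pos 15: ')' -> close internal node _2 (now at depth 1)
  pos 16: ')' -> close internal node _0 (now at depth 0)
Total internal nodes: 3
BFS adjacency from root:
  _0: _1 _2
  _1: S T K
  _2: P R B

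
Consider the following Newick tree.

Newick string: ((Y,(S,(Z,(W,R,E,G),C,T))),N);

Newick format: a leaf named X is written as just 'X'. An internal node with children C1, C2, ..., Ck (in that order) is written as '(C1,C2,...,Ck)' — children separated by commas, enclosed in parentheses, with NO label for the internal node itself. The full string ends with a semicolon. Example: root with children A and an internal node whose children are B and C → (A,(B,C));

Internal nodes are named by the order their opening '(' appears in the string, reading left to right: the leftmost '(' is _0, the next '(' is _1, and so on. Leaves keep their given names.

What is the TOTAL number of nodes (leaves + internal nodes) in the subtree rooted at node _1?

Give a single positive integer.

Answer: 13

Derivation:
Newick: ((Y,(S,(Z,(W,R,E,G),C,T))),N);
Locate _1: it is the '(' at position 1 (the 2nd '(' reading left to right).
Query: subtree rooted at _1
_1: subtree_size = 1 + 12
  Y: subtree_size = 1 + 0
  _2: subtree_size = 1 + 10
    S: subtree_size = 1 + 0
    _3: subtree_size = 1 + 8
      Z: subtree_size = 1 + 0
      _4: subtree_size = 1 + 4
        W: subtree_size = 1 + 0
        R: subtree_size = 1 + 0
        E: subtree_size = 1 + 0
        G: subtree_size = 1 + 0
      C: subtree_size = 1 + 0
      T: subtree_size = 1 + 0
Total subtree size of _1: 13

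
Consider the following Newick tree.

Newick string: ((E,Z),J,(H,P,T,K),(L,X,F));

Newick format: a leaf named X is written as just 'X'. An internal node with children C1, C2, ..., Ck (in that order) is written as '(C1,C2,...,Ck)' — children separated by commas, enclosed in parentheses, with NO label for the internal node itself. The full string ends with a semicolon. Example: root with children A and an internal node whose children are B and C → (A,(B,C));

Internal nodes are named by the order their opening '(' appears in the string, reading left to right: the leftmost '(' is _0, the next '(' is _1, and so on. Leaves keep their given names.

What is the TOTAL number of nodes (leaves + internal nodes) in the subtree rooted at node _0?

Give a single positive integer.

Newick: ((E,Z),J,(H,P,T,K),(L,X,F));
Locate _0: it is the '(' at position 0 (the 1st '(' reading left to right).
Query: subtree rooted at _0
_0: subtree_size = 1 + 13
  _1: subtree_size = 1 + 2
    E: subtree_size = 1 + 0
    Z: subtree_size = 1 + 0
  J: subtree_size = 1 + 0
  _2: subtree_size = 1 + 4
    H: subtree_size = 1 + 0
    P: subtree_size = 1 + 0
    T: subtree_size = 1 + 0
    K: subtree_size = 1 + 0
  _3: subtree_size = 1 + 3
    L: subtree_size = 1 + 0
    X: subtree_size = 1 + 0
    F: subtree_size = 1 + 0
Total subtree size of _0: 14

Answer: 14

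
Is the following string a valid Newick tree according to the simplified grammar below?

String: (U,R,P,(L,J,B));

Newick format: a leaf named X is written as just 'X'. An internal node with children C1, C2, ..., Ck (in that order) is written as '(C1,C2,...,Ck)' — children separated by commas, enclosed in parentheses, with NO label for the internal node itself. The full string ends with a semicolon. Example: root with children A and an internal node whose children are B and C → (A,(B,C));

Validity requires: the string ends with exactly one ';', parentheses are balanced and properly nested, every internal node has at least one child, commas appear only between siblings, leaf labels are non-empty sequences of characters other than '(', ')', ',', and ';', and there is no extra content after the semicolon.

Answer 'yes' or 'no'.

Answer: yes

Derivation:
Input: (U,R,P,(L,J,B));
Paren balance: 2 '(' vs 2 ')' OK
Ends with single ';': True
Full parse: OK
Valid: True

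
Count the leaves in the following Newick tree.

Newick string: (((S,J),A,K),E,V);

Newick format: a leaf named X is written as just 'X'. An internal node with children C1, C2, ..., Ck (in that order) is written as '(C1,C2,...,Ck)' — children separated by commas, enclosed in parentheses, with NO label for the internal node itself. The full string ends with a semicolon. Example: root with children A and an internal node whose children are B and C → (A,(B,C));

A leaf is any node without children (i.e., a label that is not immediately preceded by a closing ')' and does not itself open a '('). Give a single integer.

Answer: 6

Derivation:
Newick: (((S,J),A,K),E,V);
Scan left-to-right; a leaf is any maximal label run not followed by '(':
  pos 3: leaf 'S' → count = 1
  pos 5: leaf 'J' → count = 2
  pos 8: leaf 'A' → count = 3
  pos 10: leaf 'K' → count = 4
  pos 13: leaf 'E' → count = 5
  pos 15: leaf 'V' → count = 6
Total leaves: 6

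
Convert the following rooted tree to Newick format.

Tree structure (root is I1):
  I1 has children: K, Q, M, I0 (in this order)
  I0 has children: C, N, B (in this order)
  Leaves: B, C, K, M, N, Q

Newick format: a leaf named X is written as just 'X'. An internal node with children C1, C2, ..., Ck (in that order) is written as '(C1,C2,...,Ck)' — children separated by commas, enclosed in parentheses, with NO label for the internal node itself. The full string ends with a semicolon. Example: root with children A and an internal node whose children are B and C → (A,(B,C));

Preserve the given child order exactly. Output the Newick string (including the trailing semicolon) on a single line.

Answer: (K,Q,M,(C,N,B));

Derivation:
internal I1 with children ['K', 'Q', 'M', 'I0']
  leaf 'K' → 'K'
  leaf 'Q' → 'Q'
  leaf 'M' → 'M'
  internal I0 with children ['C', 'N', 'B']
    leaf 'C' → 'C'
    leaf 'N' → 'N'
    leaf 'B' → 'B'
  → '(C,N,B)'
→ '(K,Q,M,(C,N,B))'
Final: (K,Q,M,(C,N,B));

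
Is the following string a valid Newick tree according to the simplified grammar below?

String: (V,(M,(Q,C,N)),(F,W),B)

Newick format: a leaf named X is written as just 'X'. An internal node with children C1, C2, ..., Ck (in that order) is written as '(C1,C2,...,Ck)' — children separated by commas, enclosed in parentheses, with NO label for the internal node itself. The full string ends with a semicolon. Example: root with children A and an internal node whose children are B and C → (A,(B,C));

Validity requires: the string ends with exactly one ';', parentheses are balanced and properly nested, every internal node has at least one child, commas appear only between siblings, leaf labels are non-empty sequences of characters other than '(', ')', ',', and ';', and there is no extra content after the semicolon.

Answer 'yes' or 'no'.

Answer: no

Derivation:
Input: (V,(M,(Q,C,N)),(F,W),B)
Paren balance: 4 '(' vs 4 ')' OK
Ends with single ';': False
Full parse: FAILS (must end with ;)
Valid: False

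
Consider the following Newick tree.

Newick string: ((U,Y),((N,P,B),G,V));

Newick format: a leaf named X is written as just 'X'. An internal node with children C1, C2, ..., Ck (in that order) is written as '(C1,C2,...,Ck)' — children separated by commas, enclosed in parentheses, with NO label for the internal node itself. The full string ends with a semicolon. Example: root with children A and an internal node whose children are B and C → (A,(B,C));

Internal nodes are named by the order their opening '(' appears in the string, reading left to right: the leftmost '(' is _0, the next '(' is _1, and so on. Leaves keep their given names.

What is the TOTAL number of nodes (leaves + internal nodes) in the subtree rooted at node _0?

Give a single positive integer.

Answer: 11

Derivation:
Newick: ((U,Y),((N,P,B),G,V));
Locate _0: it is the '(' at position 0 (the 1st '(' reading left to right).
Query: subtree rooted at _0
_0: subtree_size = 1 + 10
  _1: subtree_size = 1 + 2
    U: subtree_size = 1 + 0
    Y: subtree_size = 1 + 0
  _2: subtree_size = 1 + 6
    _3: subtree_size = 1 + 3
      N: subtree_size = 1 + 0
      P: subtree_size = 1 + 0
      B: subtree_size = 1 + 0
    G: subtree_size = 1 + 0
    V: subtree_size = 1 + 0
Total subtree size of _0: 11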